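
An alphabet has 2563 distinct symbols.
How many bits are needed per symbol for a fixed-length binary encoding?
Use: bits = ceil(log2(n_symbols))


log2(2563) = 11.3236
Bracket: 2^11 = 2048 < 2563 <= 2^12 = 4096
So ceil(log2(2563)) = 12

bits = ceil(log2(2563)) = ceil(11.3236) = 12 bits


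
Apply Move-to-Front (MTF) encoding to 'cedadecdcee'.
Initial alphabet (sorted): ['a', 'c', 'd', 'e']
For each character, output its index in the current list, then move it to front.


MTF encoding:
'c': index 1 in ['a', 'c', 'd', 'e'] -> ['c', 'a', 'd', 'e']
'e': index 3 in ['c', 'a', 'd', 'e'] -> ['e', 'c', 'a', 'd']
'd': index 3 in ['e', 'c', 'a', 'd'] -> ['d', 'e', 'c', 'a']
'a': index 3 in ['d', 'e', 'c', 'a'] -> ['a', 'd', 'e', 'c']
'd': index 1 in ['a', 'd', 'e', 'c'] -> ['d', 'a', 'e', 'c']
'e': index 2 in ['d', 'a', 'e', 'c'] -> ['e', 'd', 'a', 'c']
'c': index 3 in ['e', 'd', 'a', 'c'] -> ['c', 'e', 'd', 'a']
'd': index 2 in ['c', 'e', 'd', 'a'] -> ['d', 'c', 'e', 'a']
'c': index 1 in ['d', 'c', 'e', 'a'] -> ['c', 'd', 'e', 'a']
'e': index 2 in ['c', 'd', 'e', 'a'] -> ['e', 'c', 'd', 'a']
'e': index 0 in ['e', 'c', 'd', 'a'] -> ['e', 'c', 'd', 'a']


Output: [1, 3, 3, 3, 1, 2, 3, 2, 1, 2, 0]


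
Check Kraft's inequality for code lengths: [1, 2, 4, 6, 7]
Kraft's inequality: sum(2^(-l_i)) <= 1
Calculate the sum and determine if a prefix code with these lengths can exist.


Sum = 2^(-1) + 2^(-2) + 2^(-4) + 2^(-6) + 2^(-7)
    = 0.5 + 0.25 + 0.0625 + 0.015625 + 0.0078125
    = 107/128 = 0.8359375
Since 0.8359375 <= 1, Kraft's inequality IS satisfied.
A prefix code with these lengths CAN exist.

Kraft sum = 0.8359375. Satisfied.


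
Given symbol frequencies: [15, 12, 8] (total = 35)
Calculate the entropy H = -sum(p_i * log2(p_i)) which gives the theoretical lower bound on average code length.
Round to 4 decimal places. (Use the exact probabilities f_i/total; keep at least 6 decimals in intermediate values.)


Per-symbol terms -p_i * log2(p_i) with p_i = f_i/35:
  p = 15/35 = 0.428571: log2(p) = -1.222392, -p*log2(p) = 0.523882
  p = 12/35 = 0.342857: log2(p) = -1.544321, -p*log2(p) = 0.529481
  p = 8/35 = 0.228571: log2(p) = -2.129283, -p*log2(p) = 0.486693
H = 0.523882 + 0.529481 + 0.486693 = 1.540056

H = 1.5401 bits/symbol


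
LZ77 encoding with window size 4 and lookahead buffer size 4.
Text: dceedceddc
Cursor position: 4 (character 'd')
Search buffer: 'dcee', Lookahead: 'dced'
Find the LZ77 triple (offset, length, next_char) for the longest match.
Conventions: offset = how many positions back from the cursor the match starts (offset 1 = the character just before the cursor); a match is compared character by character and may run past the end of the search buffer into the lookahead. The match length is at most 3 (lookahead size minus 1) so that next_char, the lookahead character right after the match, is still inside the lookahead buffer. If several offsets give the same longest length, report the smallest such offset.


Try each offset into the search buffer:
  offset=1 (pos 3, char 'e'): match length 0
  offset=2 (pos 2, char 'e'): match length 0
  offset=3 (pos 1, char 'c'): match length 0
  offset=4 (pos 0, char 'd'): match length 3
Longest match has length 3 at offset 4.
next_char = character at position 4 + 3 = 7 -> 'd'

Best match: offset=4, length=3 (matching 'dce' starting at position 0)
LZ77 triple: (4, 3, 'd')


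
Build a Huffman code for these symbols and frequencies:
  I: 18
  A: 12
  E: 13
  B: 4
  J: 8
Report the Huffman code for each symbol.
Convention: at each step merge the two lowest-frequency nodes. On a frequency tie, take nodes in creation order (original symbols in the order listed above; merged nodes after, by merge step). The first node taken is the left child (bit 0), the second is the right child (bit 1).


Huffman tree construction:
Step 1: Merge B(4) + J(8) = 12
Step 2: Merge A(12) + (B+J)(12) = 24
Step 3: Merge E(13) + I(18) = 31
Step 4: Merge (A+(B+J))(24) + (E+I)(31) = 55
Read each symbol's code off the tree from the root (left child = 0, right child = 1).

Codes:
  I: 11 (length 2)
  A: 00 (length 2)
  E: 10 (length 2)
  B: 010 (length 3)
  J: 011 (length 3)
Average code length: 122/55 = 2.2182 bits/symbol


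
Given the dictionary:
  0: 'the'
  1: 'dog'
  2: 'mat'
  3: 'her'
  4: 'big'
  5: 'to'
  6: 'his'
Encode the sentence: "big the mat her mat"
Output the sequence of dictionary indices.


Look up each word in the dictionary:
  'big' -> 4
  'the' -> 0
  'mat' -> 2
  'her' -> 3
  'mat' -> 2

Encoded: [4, 0, 2, 3, 2]


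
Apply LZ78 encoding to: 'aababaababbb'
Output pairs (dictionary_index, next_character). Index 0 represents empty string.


LZ78 encoding steps:
Dictionary: {0: ''}
Step 1: w='' (idx 0), next='a' -> output (0, 'a'), add 'a' as idx 1
Step 2: w='a' (idx 1), next='b' -> output (1, 'b'), add 'ab' as idx 2
Step 3: w='ab' (idx 2), next='a' -> output (2, 'a'), add 'aba' as idx 3
Step 4: w='aba' (idx 3), next='b' -> output (3, 'b'), add 'abab' as idx 4
Step 5: w='' (idx 0), next='b' -> output (0, 'b'), add 'b' as idx 5
Step 6: w='b' (idx 5), end of input -> output (5, '')


Encoded: [(0, 'a'), (1, 'b'), (2, 'a'), (3, 'b'), (0, 'b'), (5, '')]


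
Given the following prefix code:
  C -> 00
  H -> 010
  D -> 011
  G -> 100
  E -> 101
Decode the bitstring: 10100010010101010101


Decoding step by step:
Bits 101 -> E
Bits 00 -> C
Bits 010 -> H
Bits 010 -> H
Bits 101 -> E
Bits 010 -> H
Bits 101 -> E


Decoded message: ECHHEHE


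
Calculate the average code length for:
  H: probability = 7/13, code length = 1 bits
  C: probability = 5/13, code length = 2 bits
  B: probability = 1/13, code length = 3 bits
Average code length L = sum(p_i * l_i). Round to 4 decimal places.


Weighted contributions p_i * l_i:
  H: (7/13) * 1 = 7/13
  C: (5/13) * 2 = 10/13
  B: (1/13) * 3 = 3/13
Sum = (7 + 10 + 3)/13 = 20/13

L = 20/13 = 1.5385 bits/symbol


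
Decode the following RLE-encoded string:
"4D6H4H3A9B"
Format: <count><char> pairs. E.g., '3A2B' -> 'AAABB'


Expanding each <count><char> pair:
  4D -> 'DDDD'
  6H -> 'HHHHHH'
  4H -> 'HHHH'
  3A -> 'AAA'
  9B -> 'BBBBBBBBB'

Decoded = DDDDHHHHHHHHHHAAABBBBBBBBB


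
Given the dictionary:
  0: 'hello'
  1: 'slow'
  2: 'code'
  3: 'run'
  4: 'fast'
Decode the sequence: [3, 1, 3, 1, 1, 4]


Look up each index in the dictionary:
  3 -> 'run'
  1 -> 'slow'
  3 -> 'run'
  1 -> 'slow'
  1 -> 'slow'
  4 -> 'fast'

Decoded: "run slow run slow slow fast"


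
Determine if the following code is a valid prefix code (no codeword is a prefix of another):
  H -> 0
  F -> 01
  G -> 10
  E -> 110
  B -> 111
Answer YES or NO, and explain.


Checking each pair (does one codeword prefix another?):
  H='0' vs F='01': prefix -- VIOLATION

NO -- this is NOT a valid prefix code. H (0) is a prefix of F (01).


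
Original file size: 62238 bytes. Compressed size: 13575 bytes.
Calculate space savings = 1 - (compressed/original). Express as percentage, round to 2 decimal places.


ratio = compressed/original = 13575/62238 = 0.218114
savings = 1 - ratio = 1 - 0.218114 = 0.781886
as a percentage: 0.781886 * 100 = 78.19%

Space savings = 1 - 13575/62238 = 78.19%


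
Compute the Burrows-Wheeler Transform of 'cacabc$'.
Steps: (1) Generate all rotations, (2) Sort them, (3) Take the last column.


Rotations (sorted):
  0: $cacabc -> last char: c
  1: abc$cac -> last char: c
  2: acabc$c -> last char: c
  3: bc$caca -> last char: a
  4: c$cacab -> last char: b
  5: cabc$ca -> last char: a
  6: cacabc$ -> last char: $


BWT = cccaba$


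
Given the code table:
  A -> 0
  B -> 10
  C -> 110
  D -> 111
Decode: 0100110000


Decoding:
0 -> A
10 -> B
0 -> A
110 -> C
0 -> A
0 -> A
0 -> A


Result: ABACAAA


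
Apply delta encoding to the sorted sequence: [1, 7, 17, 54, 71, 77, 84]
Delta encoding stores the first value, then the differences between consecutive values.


First value: 1
Deltas:
  7 - 1 = 6
  17 - 7 = 10
  54 - 17 = 37
  71 - 54 = 17
  77 - 71 = 6
  84 - 77 = 7


Delta encoded: [1, 6, 10, 37, 17, 6, 7]


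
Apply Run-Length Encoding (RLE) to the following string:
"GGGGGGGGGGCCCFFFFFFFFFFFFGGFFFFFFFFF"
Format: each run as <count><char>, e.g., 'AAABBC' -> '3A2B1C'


Scanning runs left to right:
  i=0: run of 'G' x 10 -> '10G'
  i=10: run of 'C' x 3 -> '3C'
  i=13: run of 'F' x 12 -> '12F'
  i=25: run of 'G' x 2 -> '2G'
  i=27: run of 'F' x 9 -> '9F'

RLE = 10G3C12F2G9F


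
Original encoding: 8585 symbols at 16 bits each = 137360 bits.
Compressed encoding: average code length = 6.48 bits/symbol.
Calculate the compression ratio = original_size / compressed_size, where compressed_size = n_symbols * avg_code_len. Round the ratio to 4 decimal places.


original_size = n_symbols * orig_bits = 8585 * 16 = 137360 bits
compressed_size = n_symbols * avg_code_len = 8585 * 6.48 = 55630.8 bits
ratio = original_size / compressed_size = 137360 / 55630.8 = 2.4691

Compression ratio = 2.4691


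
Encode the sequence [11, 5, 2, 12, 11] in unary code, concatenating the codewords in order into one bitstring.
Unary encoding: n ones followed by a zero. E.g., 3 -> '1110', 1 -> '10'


Encode each number as n ones followed by a terminating 0:
  11 -> 111111111110 (12 bits)
  5 -> 111110 (6 bits)
  2 -> 110 (3 bits)
  12 -> 1111111111110 (13 bits)
  11 -> 111111111110 (12 bits)
Total length = 12 + 6 + 3 + 13 + 12 = 46 bits.

Unary([11, 5, 2, 12, 11]) = 1111111111101111101101111111111110111111111110 (46 bits)


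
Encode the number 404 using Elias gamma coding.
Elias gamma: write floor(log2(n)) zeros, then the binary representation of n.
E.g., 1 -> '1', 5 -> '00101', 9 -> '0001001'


num_bits = floor(log2(404)) + 1 = 9
leading_zeros = num_bits - 1 = 8
binary(404) = 110010100

Elias gamma(404) = '00000000' + '110010100' = 00000000110010100 (17 bits)


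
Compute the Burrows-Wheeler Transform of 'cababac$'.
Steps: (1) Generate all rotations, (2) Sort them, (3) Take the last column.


Rotations (sorted):
  0: $cababac -> last char: c
  1: ababac$c -> last char: c
  2: abac$cab -> last char: b
  3: ac$cabab -> last char: b
  4: babac$ca -> last char: a
  5: bac$caba -> last char: a
  6: c$cababa -> last char: a
  7: cababac$ -> last char: $


BWT = ccbbaaa$


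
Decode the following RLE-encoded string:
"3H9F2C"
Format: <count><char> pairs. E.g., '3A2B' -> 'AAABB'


Expanding each <count><char> pair:
  3H -> 'HHH'
  9F -> 'FFFFFFFFF'
  2C -> 'CC'

Decoded = HHHFFFFFFFFFCC


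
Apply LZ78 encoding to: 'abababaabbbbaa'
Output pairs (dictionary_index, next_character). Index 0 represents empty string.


LZ78 encoding steps:
Dictionary: {0: ''}
Step 1: w='' (idx 0), next='a' -> output (0, 'a'), add 'a' as idx 1
Step 2: w='' (idx 0), next='b' -> output (0, 'b'), add 'b' as idx 2
Step 3: w='a' (idx 1), next='b' -> output (1, 'b'), add 'ab' as idx 3
Step 4: w='ab' (idx 3), next='a' -> output (3, 'a'), add 'aba' as idx 4
Step 5: w='ab' (idx 3), next='b' -> output (3, 'b'), add 'abb' as idx 5
Step 6: w='b' (idx 2), next='b' -> output (2, 'b'), add 'bb' as idx 6
Step 7: w='a' (idx 1), next='a' -> output (1, 'a'), add 'aa' as idx 7


Encoded: [(0, 'a'), (0, 'b'), (1, 'b'), (3, 'a'), (3, 'b'), (2, 'b'), (1, 'a')]


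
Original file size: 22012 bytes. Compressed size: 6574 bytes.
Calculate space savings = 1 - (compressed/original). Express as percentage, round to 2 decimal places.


ratio = compressed/original = 6574/22012 = 0.298655
savings = 1 - ratio = 1 - 0.298655 = 0.701345
as a percentage: 0.701345 * 100 = 70.13%

Space savings = 1 - 6574/22012 = 70.13%


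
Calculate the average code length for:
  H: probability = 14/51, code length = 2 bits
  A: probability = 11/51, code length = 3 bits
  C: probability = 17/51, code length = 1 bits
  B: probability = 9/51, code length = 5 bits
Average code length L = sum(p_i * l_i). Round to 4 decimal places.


Weighted contributions p_i * l_i:
  H: (14/51) * 2 = 28/51
  A: (11/51) * 3 = 33/51
  C: (17/51) * 1 = 17/51
  B: (9/51) * 5 = 45/51
Sum = (28 + 33 + 17 + 45)/51 = 123/51

L = 123/51 = 2.4118 bits/symbol


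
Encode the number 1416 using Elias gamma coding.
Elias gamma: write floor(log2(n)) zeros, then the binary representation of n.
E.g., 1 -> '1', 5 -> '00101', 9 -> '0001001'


num_bits = floor(log2(1416)) + 1 = 11
leading_zeros = num_bits - 1 = 10
binary(1416) = 10110001000

Elias gamma(1416) = '0000000000' + '10110001000' = 000000000010110001000 (21 bits)


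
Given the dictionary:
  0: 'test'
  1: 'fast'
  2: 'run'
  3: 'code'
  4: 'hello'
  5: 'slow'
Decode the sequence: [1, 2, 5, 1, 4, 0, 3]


Look up each index in the dictionary:
  1 -> 'fast'
  2 -> 'run'
  5 -> 'slow'
  1 -> 'fast'
  4 -> 'hello'
  0 -> 'test'
  3 -> 'code'

Decoded: "fast run slow fast hello test code"


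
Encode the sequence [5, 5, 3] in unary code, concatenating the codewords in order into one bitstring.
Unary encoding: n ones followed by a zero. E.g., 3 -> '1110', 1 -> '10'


Encode each number as n ones followed by a terminating 0:
  5 -> 111110 (6 bits)
  5 -> 111110 (6 bits)
  3 -> 1110 (4 bits)
Total length = 6 + 6 + 4 = 16 bits.

Unary([5, 5, 3]) = 1111101111101110 (16 bits)


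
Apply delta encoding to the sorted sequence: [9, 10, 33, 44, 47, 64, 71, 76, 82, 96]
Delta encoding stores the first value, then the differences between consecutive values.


First value: 9
Deltas:
  10 - 9 = 1
  33 - 10 = 23
  44 - 33 = 11
  47 - 44 = 3
  64 - 47 = 17
  71 - 64 = 7
  76 - 71 = 5
  82 - 76 = 6
  96 - 82 = 14


Delta encoded: [9, 1, 23, 11, 3, 17, 7, 5, 6, 14]


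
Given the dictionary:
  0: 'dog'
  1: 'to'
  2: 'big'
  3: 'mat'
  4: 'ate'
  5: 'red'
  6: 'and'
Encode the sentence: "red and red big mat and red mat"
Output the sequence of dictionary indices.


Look up each word in the dictionary:
  'red' -> 5
  'and' -> 6
  'red' -> 5
  'big' -> 2
  'mat' -> 3
  'and' -> 6
  'red' -> 5
  'mat' -> 3

Encoded: [5, 6, 5, 2, 3, 6, 5, 3]


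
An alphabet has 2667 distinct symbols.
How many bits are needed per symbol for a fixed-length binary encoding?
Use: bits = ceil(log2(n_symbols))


log2(2667) = 11.381
Bracket: 2^11 = 2048 < 2667 <= 2^12 = 4096
So ceil(log2(2667)) = 12

bits = ceil(log2(2667)) = ceil(11.381) = 12 bits


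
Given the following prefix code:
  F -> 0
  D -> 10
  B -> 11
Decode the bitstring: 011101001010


Decoding step by step:
Bits 0 -> F
Bits 11 -> B
Bits 10 -> D
Bits 10 -> D
Bits 0 -> F
Bits 10 -> D
Bits 10 -> D


Decoded message: FBDDFDD


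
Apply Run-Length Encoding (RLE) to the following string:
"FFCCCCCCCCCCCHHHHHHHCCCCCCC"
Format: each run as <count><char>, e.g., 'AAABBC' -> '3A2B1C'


Scanning runs left to right:
  i=0: run of 'F' x 2 -> '2F'
  i=2: run of 'C' x 11 -> '11C'
  i=13: run of 'H' x 7 -> '7H'
  i=20: run of 'C' x 7 -> '7C'

RLE = 2F11C7H7C


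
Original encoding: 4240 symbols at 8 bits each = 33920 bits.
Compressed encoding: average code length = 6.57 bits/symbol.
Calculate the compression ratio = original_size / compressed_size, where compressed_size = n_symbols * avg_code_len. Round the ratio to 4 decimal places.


original_size = n_symbols * orig_bits = 4240 * 8 = 33920 bits
compressed_size = n_symbols * avg_code_len = 4240 * 6.57 = 27856.8 bits
ratio = original_size / compressed_size = 33920 / 27856.8 = 1.2177

Compression ratio = 1.2177


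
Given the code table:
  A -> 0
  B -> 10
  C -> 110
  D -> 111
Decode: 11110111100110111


Decoding:
111 -> D
10 -> B
111 -> D
10 -> B
0 -> A
110 -> C
111 -> D


Result: DBDBACD


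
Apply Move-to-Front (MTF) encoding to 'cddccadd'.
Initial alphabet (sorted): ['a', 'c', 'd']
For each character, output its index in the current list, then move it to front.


MTF encoding:
'c': index 1 in ['a', 'c', 'd'] -> ['c', 'a', 'd']
'd': index 2 in ['c', 'a', 'd'] -> ['d', 'c', 'a']
'd': index 0 in ['d', 'c', 'a'] -> ['d', 'c', 'a']
'c': index 1 in ['d', 'c', 'a'] -> ['c', 'd', 'a']
'c': index 0 in ['c', 'd', 'a'] -> ['c', 'd', 'a']
'a': index 2 in ['c', 'd', 'a'] -> ['a', 'c', 'd']
'd': index 2 in ['a', 'c', 'd'] -> ['d', 'a', 'c']
'd': index 0 in ['d', 'a', 'c'] -> ['d', 'a', 'c']


Output: [1, 2, 0, 1, 0, 2, 2, 0]


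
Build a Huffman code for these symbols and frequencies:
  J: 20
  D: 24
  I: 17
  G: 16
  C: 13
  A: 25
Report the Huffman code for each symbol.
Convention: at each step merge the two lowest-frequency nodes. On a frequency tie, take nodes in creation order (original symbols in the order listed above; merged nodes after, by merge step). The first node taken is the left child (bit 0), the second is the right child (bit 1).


Huffman tree construction:
Step 1: Merge C(13) + G(16) = 29
Step 2: Merge I(17) + J(20) = 37
Step 3: Merge D(24) + A(25) = 49
Step 4: Merge (C+G)(29) + (I+J)(37) = 66
Step 5: Merge (D+A)(49) + ((C+G)+(I+J))(66) = 115
Read each symbol's code off the tree from the root (left child = 0, right child = 1).

Codes:
  J: 111 (length 3)
  D: 00 (length 2)
  I: 110 (length 3)
  G: 101 (length 3)
  C: 100 (length 3)
  A: 01 (length 2)
Average code length: 296/115 = 2.5739 bits/symbol


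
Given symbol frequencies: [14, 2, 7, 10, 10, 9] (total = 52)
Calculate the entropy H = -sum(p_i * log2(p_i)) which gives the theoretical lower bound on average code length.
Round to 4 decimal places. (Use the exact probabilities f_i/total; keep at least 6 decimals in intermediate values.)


Per-symbol terms -p_i * log2(p_i) with p_i = f_i/52:
  p = 14/52 = 0.269231: log2(p) = -1.893085, -p*log2(p) = 0.509677
  p = 2/52 = 0.038462: log2(p) = -4.700440, -p*log2(p) = 0.180786
  p = 7/52 = 0.134615: log2(p) = -2.893085, -p*log2(p) = 0.389454
  p = 10/52 = 0.192308: log2(p) = -2.378512, -p*log2(p) = 0.457406
  p = 10/52 = 0.192308: log2(p) = -2.378512, -p*log2(p) = 0.457406
  p = 9/52 = 0.173077: log2(p) = -2.530515, -p*log2(p) = 0.437974
H = 0.509677 + 0.180786 + 0.389454 + 0.457406 + 0.457406 + 0.437974 = 2.432703

H = 2.4327 bits/symbol


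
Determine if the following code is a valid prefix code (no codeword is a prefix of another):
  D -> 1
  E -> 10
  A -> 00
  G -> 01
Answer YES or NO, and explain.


Checking each pair (does one codeword prefix another?):
  D='1' vs E='10': prefix -- VIOLATION

NO -- this is NOT a valid prefix code. D (1) is a prefix of E (10).


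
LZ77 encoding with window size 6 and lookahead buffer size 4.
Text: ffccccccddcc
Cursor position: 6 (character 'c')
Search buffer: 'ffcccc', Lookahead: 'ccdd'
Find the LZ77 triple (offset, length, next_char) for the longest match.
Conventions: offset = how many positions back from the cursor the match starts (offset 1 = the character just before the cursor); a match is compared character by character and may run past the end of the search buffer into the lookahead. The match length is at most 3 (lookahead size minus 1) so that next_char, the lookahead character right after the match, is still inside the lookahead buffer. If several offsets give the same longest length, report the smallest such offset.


Try each offset into the search buffer:
  offset=1 (pos 5, char 'c'): match length 2
  offset=2 (pos 4, char 'c'): match length 2
  offset=3 (pos 3, char 'c'): match length 2
  offset=4 (pos 2, char 'c'): match length 2
  offset=5 (pos 1, char 'f'): match length 0
  offset=6 (pos 0, char 'f'): match length 0
Longest match has length 2, found at offsets 1, 2, 3, 4; take the smallest, offset 1.
next_char = character at position 6 + 2 = 8 -> 'd'

Best match: offset=1, length=2 (matching 'cc' starting at position 5)
LZ77 triple: (1, 2, 'd')


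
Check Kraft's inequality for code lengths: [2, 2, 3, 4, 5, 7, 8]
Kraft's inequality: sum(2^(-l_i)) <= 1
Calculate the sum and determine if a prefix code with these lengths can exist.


Sum = 2^(-2) + 2^(-2) + 2^(-3) + 2^(-4) + 2^(-5) + 2^(-7) + 2^(-8)
    = 0.25 + 0.25 + 0.125 + 0.0625 + 0.03125 + 0.0078125 + 0.00390625
    = 187/256 = 0.73046875
Since 0.73046875 <= 1, Kraft's inequality IS satisfied.
A prefix code with these lengths CAN exist.

Kraft sum = 0.73046875. Satisfied.


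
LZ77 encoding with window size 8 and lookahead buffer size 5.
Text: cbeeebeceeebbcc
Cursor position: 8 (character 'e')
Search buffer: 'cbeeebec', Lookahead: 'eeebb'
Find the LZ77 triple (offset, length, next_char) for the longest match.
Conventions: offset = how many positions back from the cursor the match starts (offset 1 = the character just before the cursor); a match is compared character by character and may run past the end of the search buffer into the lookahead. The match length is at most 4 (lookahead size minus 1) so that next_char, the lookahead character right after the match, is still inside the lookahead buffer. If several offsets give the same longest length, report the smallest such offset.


Try each offset into the search buffer:
  offset=1 (pos 7, char 'c'): match length 0
  offset=2 (pos 6, char 'e'): match length 1
  offset=3 (pos 5, char 'b'): match length 0
  offset=4 (pos 4, char 'e'): match length 1
  offset=5 (pos 3, char 'e'): match length 2
  offset=6 (pos 2, char 'e'): match length 4
  offset=7 (pos 1, char 'b'): match length 0
  offset=8 (pos 0, char 'c'): match length 0
Longest match has length 4 at offset 6.
next_char = character at position 8 + 4 = 12 -> 'b'

Best match: offset=6, length=4 (matching 'eeeb' starting at position 2)
LZ77 triple: (6, 4, 'b')


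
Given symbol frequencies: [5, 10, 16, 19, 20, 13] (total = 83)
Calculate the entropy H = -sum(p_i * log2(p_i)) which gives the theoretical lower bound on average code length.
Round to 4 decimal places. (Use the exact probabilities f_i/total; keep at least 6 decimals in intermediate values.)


Per-symbol terms -p_i * log2(p_i) with p_i = f_i/83:
  p = 5/83 = 0.060241: log2(p) = -4.053111, -p*log2(p) = 0.244163
  p = 10/83 = 0.120482: log2(p) = -3.053111, -p*log2(p) = 0.367845
  p = 16/83 = 0.192771: log2(p) = -2.375039, -p*log2(p) = 0.457839
  p = 19/83 = 0.228916: log2(p) = -2.127112, -p*log2(p) = 0.486929
  p = 20/83 = 0.240964: log2(p) = -2.053111, -p*log2(p) = 0.494726
  p = 13/83 = 0.156627: log2(p) = -2.674600, -p*log2(p) = 0.418913
H = 0.244163 + 0.367845 + 0.457839 + 0.486929 + 0.494726 + 0.418913 = 2.470415

H = 2.4704 bits/symbol


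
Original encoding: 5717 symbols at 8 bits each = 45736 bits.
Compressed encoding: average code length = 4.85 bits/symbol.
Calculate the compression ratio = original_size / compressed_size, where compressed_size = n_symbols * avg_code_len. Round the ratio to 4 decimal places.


original_size = n_symbols * orig_bits = 5717 * 8 = 45736 bits
compressed_size = n_symbols * avg_code_len = 5717 * 4.85 = 27727.45 bits
ratio = original_size / compressed_size = 45736 / 27727.45 = 1.6495

Compression ratio = 1.6495


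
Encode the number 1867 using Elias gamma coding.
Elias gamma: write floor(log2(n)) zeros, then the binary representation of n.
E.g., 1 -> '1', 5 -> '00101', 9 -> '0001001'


num_bits = floor(log2(1867)) + 1 = 11
leading_zeros = num_bits - 1 = 10
binary(1867) = 11101001011

Elias gamma(1867) = '0000000000' + '11101001011' = 000000000011101001011 (21 bits)


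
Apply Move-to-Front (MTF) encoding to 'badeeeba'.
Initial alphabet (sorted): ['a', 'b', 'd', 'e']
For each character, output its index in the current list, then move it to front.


MTF encoding:
'b': index 1 in ['a', 'b', 'd', 'e'] -> ['b', 'a', 'd', 'e']
'a': index 1 in ['b', 'a', 'd', 'e'] -> ['a', 'b', 'd', 'e']
'd': index 2 in ['a', 'b', 'd', 'e'] -> ['d', 'a', 'b', 'e']
'e': index 3 in ['d', 'a', 'b', 'e'] -> ['e', 'd', 'a', 'b']
'e': index 0 in ['e', 'd', 'a', 'b'] -> ['e', 'd', 'a', 'b']
'e': index 0 in ['e', 'd', 'a', 'b'] -> ['e', 'd', 'a', 'b']
'b': index 3 in ['e', 'd', 'a', 'b'] -> ['b', 'e', 'd', 'a']
'a': index 3 in ['b', 'e', 'd', 'a'] -> ['a', 'b', 'e', 'd']


Output: [1, 1, 2, 3, 0, 0, 3, 3]


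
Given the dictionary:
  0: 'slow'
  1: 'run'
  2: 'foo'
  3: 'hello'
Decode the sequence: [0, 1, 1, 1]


Look up each index in the dictionary:
  0 -> 'slow'
  1 -> 'run'
  1 -> 'run'
  1 -> 'run'

Decoded: "slow run run run"


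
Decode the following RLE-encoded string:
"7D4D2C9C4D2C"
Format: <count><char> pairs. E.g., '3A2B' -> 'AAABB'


Expanding each <count><char> pair:
  7D -> 'DDDDDDD'
  4D -> 'DDDD'
  2C -> 'CC'
  9C -> 'CCCCCCCCC'
  4D -> 'DDDD'
  2C -> 'CC'

Decoded = DDDDDDDDDDDCCCCCCCCCCCDDDDCC


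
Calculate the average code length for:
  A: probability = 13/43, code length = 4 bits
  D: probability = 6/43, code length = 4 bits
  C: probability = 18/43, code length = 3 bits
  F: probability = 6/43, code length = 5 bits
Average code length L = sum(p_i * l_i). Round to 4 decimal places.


Weighted contributions p_i * l_i:
  A: (13/43) * 4 = 52/43
  D: (6/43) * 4 = 24/43
  C: (18/43) * 3 = 54/43
  F: (6/43) * 5 = 30/43
Sum = (52 + 24 + 54 + 30)/43 = 160/43

L = 160/43 = 3.7209 bits/symbol


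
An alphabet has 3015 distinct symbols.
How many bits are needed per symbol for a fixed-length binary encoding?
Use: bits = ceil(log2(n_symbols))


log2(3015) = 11.5579
Bracket: 2^11 = 2048 < 3015 <= 2^12 = 4096
So ceil(log2(3015)) = 12

bits = ceil(log2(3015)) = ceil(11.5579) = 12 bits


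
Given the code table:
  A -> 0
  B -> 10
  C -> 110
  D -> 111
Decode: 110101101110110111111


Decoding:
110 -> C
10 -> B
110 -> C
111 -> D
0 -> A
110 -> C
111 -> D
111 -> D


Result: CBCDACDD


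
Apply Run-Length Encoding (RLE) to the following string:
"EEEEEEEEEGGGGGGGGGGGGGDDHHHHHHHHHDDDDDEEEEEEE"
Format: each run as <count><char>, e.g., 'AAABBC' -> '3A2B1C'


Scanning runs left to right:
  i=0: run of 'E' x 9 -> '9E'
  i=9: run of 'G' x 13 -> '13G'
  i=22: run of 'D' x 2 -> '2D'
  i=24: run of 'H' x 9 -> '9H'
  i=33: run of 'D' x 5 -> '5D'
  i=38: run of 'E' x 7 -> '7E'

RLE = 9E13G2D9H5D7E


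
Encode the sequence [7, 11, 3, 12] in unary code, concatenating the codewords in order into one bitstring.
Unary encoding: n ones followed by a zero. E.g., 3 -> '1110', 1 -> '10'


Encode each number as n ones followed by a terminating 0:
  7 -> 11111110 (8 bits)
  11 -> 111111111110 (12 bits)
  3 -> 1110 (4 bits)
  12 -> 1111111111110 (13 bits)
Total length = 8 + 12 + 4 + 13 = 37 bits.

Unary([7, 11, 3, 12]) = 1111111011111111111011101111111111110 (37 bits)


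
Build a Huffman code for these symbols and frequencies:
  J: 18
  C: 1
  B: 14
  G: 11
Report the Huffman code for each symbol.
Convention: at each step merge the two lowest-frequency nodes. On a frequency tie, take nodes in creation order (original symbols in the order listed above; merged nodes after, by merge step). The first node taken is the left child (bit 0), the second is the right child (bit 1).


Huffman tree construction:
Step 1: Merge C(1) + G(11) = 12
Step 2: Merge (C+G)(12) + B(14) = 26
Step 3: Merge J(18) + ((C+G)+B)(26) = 44
Read each symbol's code off the tree from the root (left child = 0, right child = 1).

Codes:
  J: 0 (length 1)
  C: 100 (length 3)
  B: 11 (length 2)
  G: 101 (length 3)
Average code length: 82/44 = 1.8636 bits/symbol


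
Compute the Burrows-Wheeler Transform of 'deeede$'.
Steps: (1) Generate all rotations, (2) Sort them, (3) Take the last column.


Rotations (sorted):
  0: $deeede -> last char: e
  1: de$deee -> last char: e
  2: deeede$ -> last char: $
  3: e$deeed -> last char: d
  4: ede$dee -> last char: e
  5: eede$de -> last char: e
  6: eeede$d -> last char: d


BWT = ee$deed


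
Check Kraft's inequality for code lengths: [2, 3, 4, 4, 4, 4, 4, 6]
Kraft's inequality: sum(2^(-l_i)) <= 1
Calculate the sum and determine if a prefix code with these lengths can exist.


Sum = 2^(-2) + 2^(-3) + 2^(-4) + 2^(-4) + 2^(-4) + 2^(-4) + 2^(-4) + 2^(-6)
    = 0.25 + 0.125 + 0.0625 + 0.0625 + 0.0625 + 0.0625 + 0.0625 + 0.015625
    = 45/64 = 0.703125
Since 0.703125 <= 1, Kraft's inequality IS satisfied.
A prefix code with these lengths CAN exist.

Kraft sum = 0.703125. Satisfied.


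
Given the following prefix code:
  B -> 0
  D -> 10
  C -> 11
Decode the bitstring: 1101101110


Decoding step by step:
Bits 11 -> C
Bits 0 -> B
Bits 11 -> C
Bits 0 -> B
Bits 11 -> C
Bits 10 -> D


Decoded message: CBCBCD


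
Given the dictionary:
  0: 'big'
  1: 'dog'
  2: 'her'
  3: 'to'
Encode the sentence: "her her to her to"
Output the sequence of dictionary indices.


Look up each word in the dictionary:
  'her' -> 2
  'her' -> 2
  'to' -> 3
  'her' -> 2
  'to' -> 3

Encoded: [2, 2, 3, 2, 3]


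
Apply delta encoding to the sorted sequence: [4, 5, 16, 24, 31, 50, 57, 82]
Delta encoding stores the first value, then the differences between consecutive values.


First value: 4
Deltas:
  5 - 4 = 1
  16 - 5 = 11
  24 - 16 = 8
  31 - 24 = 7
  50 - 31 = 19
  57 - 50 = 7
  82 - 57 = 25


Delta encoded: [4, 1, 11, 8, 7, 19, 7, 25]


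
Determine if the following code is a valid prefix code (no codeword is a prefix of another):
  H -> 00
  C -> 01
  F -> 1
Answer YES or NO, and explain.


Checking each pair (does one codeword prefix another?):
  H='00' vs C='01': no prefix
  H='00' vs F='1': no prefix
  C='01' vs H='00': no prefix
  C='01' vs F='1': no prefix
  F='1' vs H='00': no prefix
  F='1' vs C='01': no prefix
No violation found over all pairs.

YES -- this is a valid prefix code. No codeword is a prefix of any other codeword.


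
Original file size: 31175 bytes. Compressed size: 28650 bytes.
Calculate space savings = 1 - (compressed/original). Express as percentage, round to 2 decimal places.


ratio = compressed/original = 28650/31175 = 0.919006
savings = 1 - ratio = 1 - 0.919006 = 0.080994
as a percentage: 0.080994 * 100 = 8.1%

Space savings = 1 - 28650/31175 = 8.1%


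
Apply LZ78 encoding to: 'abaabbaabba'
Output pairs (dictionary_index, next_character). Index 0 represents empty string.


LZ78 encoding steps:
Dictionary: {0: ''}
Step 1: w='' (idx 0), next='a' -> output (0, 'a'), add 'a' as idx 1
Step 2: w='' (idx 0), next='b' -> output (0, 'b'), add 'b' as idx 2
Step 3: w='a' (idx 1), next='a' -> output (1, 'a'), add 'aa' as idx 3
Step 4: w='b' (idx 2), next='b' -> output (2, 'b'), add 'bb' as idx 4
Step 5: w='aa' (idx 3), next='b' -> output (3, 'b'), add 'aab' as idx 5
Step 6: w='b' (idx 2), next='a' -> output (2, 'a'), add 'ba' as idx 6


Encoded: [(0, 'a'), (0, 'b'), (1, 'a'), (2, 'b'), (3, 'b'), (2, 'a')]


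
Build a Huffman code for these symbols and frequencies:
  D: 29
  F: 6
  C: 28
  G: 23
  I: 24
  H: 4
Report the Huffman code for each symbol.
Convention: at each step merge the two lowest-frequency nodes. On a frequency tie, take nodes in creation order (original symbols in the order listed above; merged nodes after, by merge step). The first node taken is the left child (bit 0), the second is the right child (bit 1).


Huffman tree construction:
Step 1: Merge H(4) + F(6) = 10
Step 2: Merge (H+F)(10) + G(23) = 33
Step 3: Merge I(24) + C(28) = 52
Step 4: Merge D(29) + ((H+F)+G)(33) = 62
Step 5: Merge (I+C)(52) + (D+((H+F)+G))(62) = 114
Read each symbol's code off the tree from the root (left child = 0, right child = 1).

Codes:
  D: 10 (length 2)
  F: 1101 (length 4)
  C: 01 (length 2)
  G: 111 (length 3)
  I: 00 (length 2)
  H: 1100 (length 4)
Average code length: 271/114 = 2.3772 bits/symbol


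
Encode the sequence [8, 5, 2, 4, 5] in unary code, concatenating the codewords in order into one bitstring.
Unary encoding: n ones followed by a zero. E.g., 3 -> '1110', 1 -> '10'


Encode each number as n ones followed by a terminating 0:
  8 -> 111111110 (9 bits)
  5 -> 111110 (6 bits)
  2 -> 110 (3 bits)
  4 -> 11110 (5 bits)
  5 -> 111110 (6 bits)
Total length = 9 + 6 + 3 + 5 + 6 = 29 bits.

Unary([8, 5, 2, 4, 5]) = 11111111011111011011110111110 (29 bits)


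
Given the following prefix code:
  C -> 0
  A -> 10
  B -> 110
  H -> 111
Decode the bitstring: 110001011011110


Decoding step by step:
Bits 110 -> B
Bits 0 -> C
Bits 0 -> C
Bits 10 -> A
Bits 110 -> B
Bits 111 -> H
Bits 10 -> A


Decoded message: BCCABHA


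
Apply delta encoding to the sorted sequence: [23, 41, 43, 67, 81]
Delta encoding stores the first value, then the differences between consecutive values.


First value: 23
Deltas:
  41 - 23 = 18
  43 - 41 = 2
  67 - 43 = 24
  81 - 67 = 14


Delta encoded: [23, 18, 2, 24, 14]


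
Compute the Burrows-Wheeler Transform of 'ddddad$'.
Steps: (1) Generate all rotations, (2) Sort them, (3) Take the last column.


Rotations (sorted):
  0: $ddddad -> last char: d
  1: ad$dddd -> last char: d
  2: d$dddda -> last char: a
  3: dad$ddd -> last char: d
  4: ddad$dd -> last char: d
  5: dddad$d -> last char: d
  6: ddddad$ -> last char: $


BWT = ddaddd$


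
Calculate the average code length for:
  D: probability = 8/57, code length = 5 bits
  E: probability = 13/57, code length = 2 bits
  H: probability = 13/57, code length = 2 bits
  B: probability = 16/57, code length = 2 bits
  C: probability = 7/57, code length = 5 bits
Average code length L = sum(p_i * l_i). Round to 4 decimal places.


Weighted contributions p_i * l_i:
  D: (8/57) * 5 = 40/57
  E: (13/57) * 2 = 26/57
  H: (13/57) * 2 = 26/57
  B: (16/57) * 2 = 32/57
  C: (7/57) * 5 = 35/57
Sum = (40 + 26 + 26 + 32 + 35)/57 = 159/57

L = 159/57 = 2.7895 bits/symbol


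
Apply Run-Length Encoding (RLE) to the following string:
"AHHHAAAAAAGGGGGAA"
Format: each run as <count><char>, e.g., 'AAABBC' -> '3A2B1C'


Scanning runs left to right:
  i=0: run of 'A' x 1 -> '1A'
  i=1: run of 'H' x 3 -> '3H'
  i=4: run of 'A' x 6 -> '6A'
  i=10: run of 'G' x 5 -> '5G'
  i=15: run of 'A' x 2 -> '2A'

RLE = 1A3H6A5G2A


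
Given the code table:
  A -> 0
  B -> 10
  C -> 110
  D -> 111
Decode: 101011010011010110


Decoding:
10 -> B
10 -> B
110 -> C
10 -> B
0 -> A
110 -> C
10 -> B
110 -> C


Result: BBCBACBC


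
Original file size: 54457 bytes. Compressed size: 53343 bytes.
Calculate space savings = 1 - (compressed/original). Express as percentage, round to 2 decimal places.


ratio = compressed/original = 53343/54457 = 0.979543
savings = 1 - ratio = 1 - 0.979543 = 0.020457
as a percentage: 0.020457 * 100 = 2.05%

Space savings = 1 - 53343/54457 = 2.05%


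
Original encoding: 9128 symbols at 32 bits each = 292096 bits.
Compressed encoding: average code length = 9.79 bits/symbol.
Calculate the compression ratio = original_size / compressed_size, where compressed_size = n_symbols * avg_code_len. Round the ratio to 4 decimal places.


original_size = n_symbols * orig_bits = 9128 * 32 = 292096 bits
compressed_size = n_symbols * avg_code_len = 9128 * 9.79 = 89363.12 bits
ratio = original_size / compressed_size = 292096 / 89363.12 = 3.2686

Compression ratio = 3.2686


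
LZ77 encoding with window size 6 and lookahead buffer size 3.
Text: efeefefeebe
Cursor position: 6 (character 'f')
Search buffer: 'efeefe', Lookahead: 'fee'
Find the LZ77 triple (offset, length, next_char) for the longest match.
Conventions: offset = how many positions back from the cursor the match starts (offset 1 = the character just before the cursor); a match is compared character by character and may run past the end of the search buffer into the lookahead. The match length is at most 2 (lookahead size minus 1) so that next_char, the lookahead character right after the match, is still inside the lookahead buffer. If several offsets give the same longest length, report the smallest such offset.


Try each offset into the search buffer:
  offset=1 (pos 5, char 'e'): match length 0
  offset=2 (pos 4, char 'f'): match length 2
  offset=3 (pos 3, char 'e'): match length 0
  offset=4 (pos 2, char 'e'): match length 0
  offset=5 (pos 1, char 'f'): match length 2
  offset=6 (pos 0, char 'e'): match length 0
Longest match has length 2, found at offsets 2, 5; take the smallest, offset 2.
next_char = character at position 6 + 2 = 8 -> 'e'

Best match: offset=2, length=2 (matching 'fe' starting at position 4)
LZ77 triple: (2, 2, 'e')


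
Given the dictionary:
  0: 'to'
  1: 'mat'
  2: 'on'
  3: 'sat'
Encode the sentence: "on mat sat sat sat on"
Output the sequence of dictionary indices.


Look up each word in the dictionary:
  'on' -> 2
  'mat' -> 1
  'sat' -> 3
  'sat' -> 3
  'sat' -> 3
  'on' -> 2

Encoded: [2, 1, 3, 3, 3, 2]


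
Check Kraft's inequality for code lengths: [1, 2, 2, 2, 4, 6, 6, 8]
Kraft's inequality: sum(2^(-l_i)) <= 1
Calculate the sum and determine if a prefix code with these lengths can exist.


Sum = 2^(-1) + 2^(-2) + 2^(-2) + 2^(-2) + 2^(-4) + 2^(-6) + 2^(-6) + 2^(-8)
    = 0.5 + 0.25 + 0.25 + 0.25 + 0.0625 + 0.015625 + 0.015625 + 0.00390625
    = 345/256 = 1.34765625
Since 1.34765625 > 1, Kraft's inequality is NOT satisfied.
A prefix code with these lengths CANNOT exist.

Kraft sum = 1.34765625. Not satisfied.


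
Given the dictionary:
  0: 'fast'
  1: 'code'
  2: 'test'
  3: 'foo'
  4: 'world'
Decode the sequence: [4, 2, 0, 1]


Look up each index in the dictionary:
  4 -> 'world'
  2 -> 'test'
  0 -> 'fast'
  1 -> 'code'

Decoded: "world test fast code"


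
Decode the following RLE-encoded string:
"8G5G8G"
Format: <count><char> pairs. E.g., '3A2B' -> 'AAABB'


Expanding each <count><char> pair:
  8G -> 'GGGGGGGG'
  5G -> 'GGGGG'
  8G -> 'GGGGGGGG'

Decoded = GGGGGGGGGGGGGGGGGGGGG


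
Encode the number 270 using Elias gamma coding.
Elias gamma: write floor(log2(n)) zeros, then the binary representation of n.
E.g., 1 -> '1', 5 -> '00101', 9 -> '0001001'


num_bits = floor(log2(270)) + 1 = 9
leading_zeros = num_bits - 1 = 8
binary(270) = 100001110

Elias gamma(270) = '00000000' + '100001110' = 00000000100001110 (17 bits)


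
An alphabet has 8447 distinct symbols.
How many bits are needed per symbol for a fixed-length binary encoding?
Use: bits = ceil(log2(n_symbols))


log2(8447) = 13.0442
Bracket: 2^13 = 8192 < 8447 <= 2^14 = 16384
So ceil(log2(8447)) = 14

bits = ceil(log2(8447)) = ceil(13.0442) = 14 bits


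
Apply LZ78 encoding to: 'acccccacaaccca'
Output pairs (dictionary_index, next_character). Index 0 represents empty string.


LZ78 encoding steps:
Dictionary: {0: ''}
Step 1: w='' (idx 0), next='a' -> output (0, 'a'), add 'a' as idx 1
Step 2: w='' (idx 0), next='c' -> output (0, 'c'), add 'c' as idx 2
Step 3: w='c' (idx 2), next='c' -> output (2, 'c'), add 'cc' as idx 3
Step 4: w='cc' (idx 3), next='a' -> output (3, 'a'), add 'cca' as idx 4
Step 5: w='c' (idx 2), next='a' -> output (2, 'a'), add 'ca' as idx 5
Step 6: w='a' (idx 1), next='c' -> output (1, 'c'), add 'ac' as idx 6
Step 7: w='cca' (idx 4), end of input -> output (4, '')


Encoded: [(0, 'a'), (0, 'c'), (2, 'c'), (3, 'a'), (2, 'a'), (1, 'c'), (4, '')]


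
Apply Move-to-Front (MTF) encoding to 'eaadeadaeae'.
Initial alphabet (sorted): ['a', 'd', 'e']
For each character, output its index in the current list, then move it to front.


MTF encoding:
'e': index 2 in ['a', 'd', 'e'] -> ['e', 'a', 'd']
'a': index 1 in ['e', 'a', 'd'] -> ['a', 'e', 'd']
'a': index 0 in ['a', 'e', 'd'] -> ['a', 'e', 'd']
'd': index 2 in ['a', 'e', 'd'] -> ['d', 'a', 'e']
'e': index 2 in ['d', 'a', 'e'] -> ['e', 'd', 'a']
'a': index 2 in ['e', 'd', 'a'] -> ['a', 'e', 'd']
'd': index 2 in ['a', 'e', 'd'] -> ['d', 'a', 'e']
'a': index 1 in ['d', 'a', 'e'] -> ['a', 'd', 'e']
'e': index 2 in ['a', 'd', 'e'] -> ['e', 'a', 'd']
'a': index 1 in ['e', 'a', 'd'] -> ['a', 'e', 'd']
'e': index 1 in ['a', 'e', 'd'] -> ['e', 'a', 'd']


Output: [2, 1, 0, 2, 2, 2, 2, 1, 2, 1, 1]


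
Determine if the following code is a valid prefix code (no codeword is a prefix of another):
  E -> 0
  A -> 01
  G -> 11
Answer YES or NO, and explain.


Checking each pair (does one codeword prefix another?):
  E='0' vs A='01': prefix -- VIOLATION

NO -- this is NOT a valid prefix code. E (0) is a prefix of A (01).


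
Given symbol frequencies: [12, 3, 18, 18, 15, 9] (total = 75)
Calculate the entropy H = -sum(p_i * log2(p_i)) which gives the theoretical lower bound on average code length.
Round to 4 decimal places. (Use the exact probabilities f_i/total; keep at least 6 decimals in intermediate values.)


Per-symbol terms -p_i * log2(p_i) with p_i = f_i/75:
  p = 12/75 = 0.160000: log2(p) = -2.643856, -p*log2(p) = 0.423017
  p = 3/75 = 0.040000: log2(p) = -4.643856, -p*log2(p) = 0.185754
  p = 18/75 = 0.240000: log2(p) = -2.058894, -p*log2(p) = 0.494134
  p = 18/75 = 0.240000: log2(p) = -2.058894, -p*log2(p) = 0.494134
  p = 15/75 = 0.200000: log2(p) = -2.321928, -p*log2(p) = 0.464386
  p = 9/75 = 0.120000: log2(p) = -3.058894, -p*log2(p) = 0.367067
H = 0.423017 + 0.185754 + 0.494134 + 0.494134 + 0.464386 + 0.367067 = 2.428492

H = 2.4285 bits/symbol
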